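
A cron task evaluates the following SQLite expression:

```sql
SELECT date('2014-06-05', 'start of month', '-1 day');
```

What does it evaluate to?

2014-05-31

`start of month` rewinds 2014-06-05 to 2014-06-01.
Going back 1 day from 2014-06-01 reaches 2014-05-31 (last day of May, 31 days).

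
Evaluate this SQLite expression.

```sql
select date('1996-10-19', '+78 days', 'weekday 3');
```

Applying '+78 days' to 1996-10-19: counting 78 days forward gives 1997-01-05.
`weekday 3` advances to the next Wednesday; 1997-01-05 is a Sunday, so it moves forward to 1997-01-08.

1997-01-08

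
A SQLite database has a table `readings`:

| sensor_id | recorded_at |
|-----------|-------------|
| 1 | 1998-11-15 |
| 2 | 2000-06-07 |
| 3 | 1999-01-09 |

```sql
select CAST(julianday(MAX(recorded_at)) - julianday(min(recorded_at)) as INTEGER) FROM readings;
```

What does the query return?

570

MIN = 1998-11-15, MAX = 2000-06-07.
15 days remain in November 1998 after the 15th (30 − 15).
Full months from December 1998 through May 2000 contribute their day counts.
Then 7 days into June 2000.
Total: 15 + 31 + 31 + 28 + 31 + 30 + 31 + 30 + 31 + 31 + 30 + 31 + 30 + 31 + 31 + 29 + 31 + 30 + 31 + 7 = 570.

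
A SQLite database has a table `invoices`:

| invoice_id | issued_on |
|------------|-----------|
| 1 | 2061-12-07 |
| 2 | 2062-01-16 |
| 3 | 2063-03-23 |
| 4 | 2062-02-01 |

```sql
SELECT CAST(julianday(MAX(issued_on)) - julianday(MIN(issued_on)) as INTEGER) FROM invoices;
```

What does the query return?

MIN = 2061-12-07, MAX = 2063-03-23.
24 days remain in December 2061 after the 7th (31 − 7).
Full months from January 2062 through February 2063 contribute their day counts.
Then 23 days into March 2063.
Total: 24 + 31 + 28 + 31 + 30 + 31 + 30 + 31 + 31 + 30 + 31 + 30 + 31 + 31 + 28 + 23 = 471.

471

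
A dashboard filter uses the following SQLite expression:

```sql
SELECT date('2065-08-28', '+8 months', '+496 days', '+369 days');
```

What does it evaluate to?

Adding +8 months to 2065-08-28 gives 2066-04-28.
Applying '+496 days' to 2066-04-28: counting 496 days forward gives 2067-09-06.
Applying '+369 days' to 2067-09-06: counting 369 days forward gives 2068-09-09.

2068-09-09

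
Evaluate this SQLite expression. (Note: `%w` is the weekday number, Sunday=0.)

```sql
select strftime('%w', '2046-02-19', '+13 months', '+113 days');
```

First apply '+13 months', '+113 days': 2046-02-19 → 2047-07-10.
2047-07-10 is a Wednesday; with Sunday=0 that is 3.

3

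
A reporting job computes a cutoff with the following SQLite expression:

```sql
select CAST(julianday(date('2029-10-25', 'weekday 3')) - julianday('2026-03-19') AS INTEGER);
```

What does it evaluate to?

`weekday 3` advances to the next Wednesday; 2029-10-25 is a Thursday, so it moves forward to 2029-10-31.
12 days remain in March 2026 after the 19th (31 − 19).
Full months from April 2026 through September 2029 contribute their day counts.
Then 31 days into October 2029.
Total: 12 + 30 + 31 + 30 + 31 + 31 + 30 + 31 + 30 + 31 + 31 + 28 + 31 + 30 + 31 + 30 + 31 + 31 + 30 + 31 + 30 + 31 + 31 + 29 + 31 + 30 + 31 + 30 + 31 + 31 + 30 + 31 + 30 + 31 + 31 + 28 + 31 + 30 + 31 + 30 + 31 + 31 + 30 + 31 = 1322.

1322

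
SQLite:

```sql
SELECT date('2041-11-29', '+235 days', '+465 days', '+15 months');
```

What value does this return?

2045-01-30

Applying '+235 days' to 2041-11-29: counting 235 days forward gives 2042-07-22.
Applying '+465 days' to 2042-07-22: counting 465 days forward gives 2043-10-30.
Adding +15 months to 2043-10-30 gives 2045-01-30.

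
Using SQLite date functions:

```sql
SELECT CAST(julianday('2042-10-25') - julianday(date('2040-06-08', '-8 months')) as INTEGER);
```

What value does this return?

Adding -8 months to 2040-06-08 gives 2039-10-08.
23 days remain in October 2039 after the 8th (31 − 8).
Full months from November 2039 through September 2042 contribute their day counts.
Then 25 days into October 2042.
Total: 23 + 30 + 31 + 31 + 29 + 31 + 30 + 31 + 30 + 31 + 31 + 30 + 31 + 30 + 31 + 31 + 28 + 31 + 30 + 31 + 30 + 31 + 31 + 30 + 31 + 30 + 31 + 31 + 28 + 31 + 30 + 31 + 30 + 31 + 31 + 30 + 25 = 1113.

1113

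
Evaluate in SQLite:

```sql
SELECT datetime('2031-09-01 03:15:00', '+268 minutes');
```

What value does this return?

2031-09-01 07:43:00

268 minutes = 4h 28m; +268 minutes from 2031-09-01 03:15:00 is 2031-09-01 07:43:00.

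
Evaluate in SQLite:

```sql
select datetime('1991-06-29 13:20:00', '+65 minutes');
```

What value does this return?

65 minutes = 1h 5m; +65 minutes from 1991-06-29 13:20:00 is 1991-06-29 14:25:00.

1991-06-29 14:25:00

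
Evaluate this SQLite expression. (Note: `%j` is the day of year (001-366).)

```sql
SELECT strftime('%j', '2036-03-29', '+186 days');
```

275

First apply '+186 days': 2036-03-29 → 2036-10-01.
Day-of-year for 2036-10-01: days since 2036-01-01 inclusive = 275, zero-padded to 275.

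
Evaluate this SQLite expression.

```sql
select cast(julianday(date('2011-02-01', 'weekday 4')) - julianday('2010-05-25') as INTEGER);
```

`weekday 4` advances to the next Thursday; 2011-02-01 is a Tuesday, so it moves forward to 2011-02-03.
6 days remain in May 2010 after the 25th (31 − 25).
Full months from June 2010 through January 2011 contribute their day counts.
Then 3 days into February 2011.
Total: 6 + 30 + 31 + 31 + 30 + 31 + 30 + 31 + 31 + 3 = 254.

254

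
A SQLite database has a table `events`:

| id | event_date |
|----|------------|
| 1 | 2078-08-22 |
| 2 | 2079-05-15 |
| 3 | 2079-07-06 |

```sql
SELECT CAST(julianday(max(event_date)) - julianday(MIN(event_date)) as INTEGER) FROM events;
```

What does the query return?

MIN = 2078-08-22, MAX = 2079-07-06.
9 days remain in August 2078 after the 22nd (31 − 22).
Full months from September 2078 through June 2079 contribute their day counts.
Then 6 days into July 2079.
Total: 9 + 30 + 31 + 30 + 31 + 31 + 28 + 31 + 30 + 31 + 30 + 6 = 318.

318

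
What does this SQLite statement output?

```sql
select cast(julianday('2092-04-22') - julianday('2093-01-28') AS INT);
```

-281

8 days remain in April 2092 after the 22nd (30 − 22).
Full months from May 2092 through December 2092 contribute their day counts.
Then 28 days into January 2093.
Total: 8 + 31 + 30 + 31 + 31 + 30 + 31 + 30 + 31 + 28 = 281.
The subtraction is earlier − later, so the result is −281 → -281.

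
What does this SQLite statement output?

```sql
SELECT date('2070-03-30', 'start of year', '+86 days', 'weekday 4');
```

`start of year` rewinds 2070-03-30 to 2070-01-01.
Applying '+86 days' to 2070-01-01: counting 86 days forward gives 2070-03-28.
`weekday 4` advances to the next Thursday; 2070-03-28 is a Friday, so it moves forward to 2070-04-03.

2070-04-03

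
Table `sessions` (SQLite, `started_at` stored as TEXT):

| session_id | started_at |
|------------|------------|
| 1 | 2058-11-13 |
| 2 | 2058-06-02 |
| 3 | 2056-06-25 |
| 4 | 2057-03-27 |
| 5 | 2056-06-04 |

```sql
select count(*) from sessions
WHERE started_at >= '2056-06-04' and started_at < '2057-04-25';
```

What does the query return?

3

Rows in [2056-06-04, 2057-04-25): 2056-06-25, 2057-03-27, 2056-06-04 → 3 rows.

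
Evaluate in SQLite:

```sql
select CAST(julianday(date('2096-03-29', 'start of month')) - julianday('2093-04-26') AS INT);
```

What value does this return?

1040

`start of month` rewinds 2096-03-29 to 2096-03-01.
4 days remain in April 2093 after the 26th (30 − 26).
Full months from May 2093 through February 2096 contribute their day counts.
Then 1 day into March 2096.
Total: 4 + 31 + 30 + 31 + 31 + 30 + 31 + 30 + 31 + 31 + 28 + 31 + 30 + 31 + 30 + 31 + 31 + 30 + 31 + 30 + 31 + 31 + 28 + 31 + 30 + 31 + 30 + 31 + 31 + 30 + 31 + 30 + 31 + 31 + 29 + 1 = 1040.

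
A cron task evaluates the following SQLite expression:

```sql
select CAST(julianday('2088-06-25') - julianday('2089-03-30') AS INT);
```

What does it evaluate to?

-278

5 days remain in June 2088 after the 25th (30 − 25).
Full months from July 2088 through February 2089 contribute their day counts.
Then 30 days into March 2089.
Total: 5 + 31 + 31 + 30 + 31 + 30 + 31 + 31 + 28 + 30 = 278.
The subtraction is earlier − later, so the result is −278 → -278.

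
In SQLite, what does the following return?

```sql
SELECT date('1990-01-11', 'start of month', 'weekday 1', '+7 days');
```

1990-01-08

`start of month` rewinds 1990-01-11 to 1990-01-01.
`weekday 1` advances to the next Monday; 1990-01-01 is already a Monday, so it stays at 1990-01-01.
Advancing 7 more days within January lands on 1990-01-08.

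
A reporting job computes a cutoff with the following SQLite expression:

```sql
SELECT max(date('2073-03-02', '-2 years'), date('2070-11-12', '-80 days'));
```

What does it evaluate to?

2071-03-02

date('2073-03-02', '-2 years') → 2071-03-02.
date('2070-11-12', '-80 days') → 2070-08-24.
Later of the two is 2071-03-02.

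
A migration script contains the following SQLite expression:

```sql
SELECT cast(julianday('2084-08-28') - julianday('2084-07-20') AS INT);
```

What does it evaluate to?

11 days remain in July 2084 after the 20th (31 − 20).
Then 28 days into August 2084.
Total: 11 + 28 = 39.

39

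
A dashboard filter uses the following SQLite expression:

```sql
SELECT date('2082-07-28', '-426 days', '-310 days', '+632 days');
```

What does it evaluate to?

Applying '-426 days' to 2082-07-28: counting 426 days back gives 2081-05-28.
Applying '-310 days' to 2081-05-28: counting 310 days back gives 2080-07-22.
Applying '+632 days' to 2080-07-22: counting 632 days forward gives 2082-04-15.

2082-04-15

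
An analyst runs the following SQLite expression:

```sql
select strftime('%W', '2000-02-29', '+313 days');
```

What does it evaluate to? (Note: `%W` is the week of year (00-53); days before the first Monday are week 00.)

First apply '+313 days': 2000-02-29 → 2001-01-07.
2001-01-07 is a Sunday. SQLite's %W counts Mondays since the year started; the result is 01.

01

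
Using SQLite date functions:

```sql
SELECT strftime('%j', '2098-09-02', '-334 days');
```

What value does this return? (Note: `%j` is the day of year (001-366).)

First apply '-334 days': 2098-09-02 → 2097-10-03.
Day-of-year for 2097-10-03: days since 2097-01-01 inclusive = 276, zero-padded to 276.

276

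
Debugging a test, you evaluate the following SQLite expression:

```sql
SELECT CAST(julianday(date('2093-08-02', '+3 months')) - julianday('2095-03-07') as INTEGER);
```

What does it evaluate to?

-490

Adding +3 months to 2093-08-02 gives 2093-11-02.
28 days remain in November 2093 after the 2nd (30 − 2).
Full months from December 2093 through February 2095 contribute their day counts.
Then 7 days into March 2095.
Total: 28 + 31 + 31 + 28 + 31 + 30 + 31 + 30 + 31 + 31 + 30 + 31 + 30 + 31 + 31 + 28 + 7 = 490.
The subtraction is earlier − later, so the result is −490 → -490.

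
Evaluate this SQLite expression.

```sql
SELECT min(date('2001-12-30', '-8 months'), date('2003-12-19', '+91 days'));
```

date('2001-12-30', '-8 months') → 2001-04-30.
date('2003-12-19', '+91 days') → 2004-03-19.
Earlier of the two is 2001-04-30.

2001-04-30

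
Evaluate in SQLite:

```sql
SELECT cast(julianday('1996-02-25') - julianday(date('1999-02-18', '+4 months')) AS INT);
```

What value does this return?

Adding +4 months to 1999-02-18 gives 1999-06-18.
4 days remain in February 1996 after the 25th (29 − 25).
Full months from March 1996 through May 1999 contribute their day counts.
Then 18 days into June 1999.
Total: 4 + 31 + 30 + 31 + 30 + 31 + 31 + 30 + 31 + 30 + 31 + 31 + 28 + 31 + 30 + 31 + 30 + 31 + 31 + 30 + 31 + 30 + 31 + 31 + 28 + 31 + 30 + 31 + 30 + 31 + 31 + 30 + 31 + 30 + 31 + 31 + 28 + 31 + 30 + 31 + 18 = 1209.
The subtraction is earlier − later, so the result is −1209 → -1209.

-1209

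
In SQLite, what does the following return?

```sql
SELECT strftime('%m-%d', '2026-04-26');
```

04-26

`%m-%d` extracts the month-day: 04-26.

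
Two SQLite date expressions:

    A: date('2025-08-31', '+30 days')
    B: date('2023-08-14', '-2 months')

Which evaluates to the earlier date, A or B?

B

A = 2025-09-30.
B = 2023-06-14.
B is earlier.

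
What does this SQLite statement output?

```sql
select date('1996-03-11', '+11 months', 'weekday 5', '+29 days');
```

Adding +11 months to 1996-03-11 gives 1997-02-11.
`weekday 5` advances to the next Friday; 1997-02-11 is a Tuesday, so it moves forward to 1997-02-14.
February 1997 has 28 days; 14 remain after the 14th, so 15 days reach 1997-03-01.
Advancing 14 more days within March lands on 1997-03-15.

1997-03-15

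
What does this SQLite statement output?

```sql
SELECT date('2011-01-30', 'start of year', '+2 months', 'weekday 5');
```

`start of year` rewinds 2011-01-30 to 2011-01-01.
Adding +2 months to 2011-01-01 gives 2011-03-01.
`weekday 5` advances to the next Friday; 2011-03-01 is a Tuesday, so it moves forward to 2011-03-04.

2011-03-04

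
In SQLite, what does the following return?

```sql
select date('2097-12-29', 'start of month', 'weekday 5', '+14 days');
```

`start of month` rewinds 2097-12-29 to 2097-12-01.
`weekday 5` advances to the next Friday; 2097-12-01 is a Sunday, so it moves forward to 2097-12-06.
Advancing 14 more days within December lands on 2097-12-20.

2097-12-20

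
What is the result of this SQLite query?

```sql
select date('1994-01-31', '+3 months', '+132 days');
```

1994-09-10

Adding +3 months to 1994-01-31 targets 1994-04-31. April 1994 has only 30 days, so SQLite normalizes the 1-day overflow forward to 1994-05-01.
Applying '+132 days' to 1994-05-01: counting 132 days forward gives 1994-09-10.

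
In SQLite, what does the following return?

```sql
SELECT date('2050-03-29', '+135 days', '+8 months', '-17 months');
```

2049-11-11

Applying '+135 days' to 2050-03-29: counting 135 days forward gives 2050-08-11.
Adding +8 months to 2050-08-11 gives 2051-04-11.
Adding -17 months to 2051-04-11 gives 2049-11-11.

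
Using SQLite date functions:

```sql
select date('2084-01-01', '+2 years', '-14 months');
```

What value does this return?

Adding +2 years to 2084-01-01 gives 2086-01-01.
Adding -14 months to 2086-01-01 gives 2084-11-01.

2084-11-01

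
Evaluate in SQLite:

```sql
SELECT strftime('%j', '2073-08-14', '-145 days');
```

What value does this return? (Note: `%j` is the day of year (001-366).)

First apply '-145 days': 2073-08-14 → 2073-03-22.
Day-of-year for 2073-03-22: days since 2073-01-01 inclusive = 81, zero-padded to 081.

081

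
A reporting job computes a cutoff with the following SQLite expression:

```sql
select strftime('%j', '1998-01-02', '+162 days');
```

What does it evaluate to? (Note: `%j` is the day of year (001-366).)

First apply '+162 days': 1998-01-02 → 1998-06-13.
Day-of-year for 1998-06-13: days since 1998-01-01 inclusive = 164, zero-padded to 164.

164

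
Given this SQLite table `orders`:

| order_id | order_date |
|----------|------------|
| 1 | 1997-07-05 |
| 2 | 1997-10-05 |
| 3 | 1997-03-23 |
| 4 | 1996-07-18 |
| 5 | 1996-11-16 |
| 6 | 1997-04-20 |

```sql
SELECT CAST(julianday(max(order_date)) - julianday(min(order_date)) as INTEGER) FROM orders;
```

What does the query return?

444

MIN = 1996-07-18, MAX = 1997-10-05.
13 days remain in July 1996 after the 18th (31 − 18).
Full months from August 1996 through September 1997 contribute their day counts.
Then 5 days into October 1997.
Total: 13 + 31 + 30 + 31 + 30 + 31 + 31 + 28 + 31 + 30 + 31 + 30 + 31 + 31 + 30 + 5 = 444.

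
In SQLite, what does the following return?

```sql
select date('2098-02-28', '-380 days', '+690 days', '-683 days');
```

2097-02-20

Applying '-380 days' to 2098-02-28: counting 380 days back gives 2097-02-13.
Applying '+690 days' to 2097-02-13: counting 690 days forward gives 2099-01-04.
Applying '-683 days' to 2099-01-04: counting 683 days back gives 2097-02-20.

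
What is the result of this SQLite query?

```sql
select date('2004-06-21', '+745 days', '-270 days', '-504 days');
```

Applying '+745 days' to 2004-06-21: counting 745 days forward gives 2006-07-06.
Applying '-270 days' to 2006-07-06: counting 270 days back gives 2005-10-09.
Applying '-504 days' to 2005-10-09: counting 504 days back gives 2004-05-23.

2004-05-23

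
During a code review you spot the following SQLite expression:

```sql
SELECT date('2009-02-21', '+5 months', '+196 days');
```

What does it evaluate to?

2010-02-02

Adding +5 months to 2009-02-21 gives 2009-07-21.
Applying '+196 days' to 2009-07-21: counting 196 days forward gives 2010-02-02.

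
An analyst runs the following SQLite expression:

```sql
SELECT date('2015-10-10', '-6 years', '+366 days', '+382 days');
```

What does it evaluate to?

Adding -6 years to 2015-10-10 gives 2009-10-10.
Applying '+366 days' to 2009-10-10: counting 366 days forward gives 2010-10-11.
Applying '+382 days' to 2010-10-11: counting 382 days forward gives 2011-10-28.

2011-10-28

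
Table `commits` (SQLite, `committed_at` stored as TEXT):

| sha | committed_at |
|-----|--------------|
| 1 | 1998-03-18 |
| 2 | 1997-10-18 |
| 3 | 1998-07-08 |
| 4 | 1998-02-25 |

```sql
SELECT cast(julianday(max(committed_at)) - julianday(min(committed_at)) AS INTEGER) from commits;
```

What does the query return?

263

MIN = 1997-10-18, MAX = 1998-07-08.
13 days remain in October 1997 after the 18th (31 − 18).
Full months from November 1997 through June 1998 contribute their day counts.
Then 8 days into July 1998.
Total: 13 + 30 + 31 + 31 + 28 + 31 + 30 + 31 + 30 + 8 = 263.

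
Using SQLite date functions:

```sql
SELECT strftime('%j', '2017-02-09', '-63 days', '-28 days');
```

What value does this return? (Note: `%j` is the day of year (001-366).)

315

First apply '-63 days', '-28 days': 2017-02-09 → 2016-11-10.
Day-of-year for 2016-11-10: days since 2016-01-01 inclusive = 315, zero-padded to 315.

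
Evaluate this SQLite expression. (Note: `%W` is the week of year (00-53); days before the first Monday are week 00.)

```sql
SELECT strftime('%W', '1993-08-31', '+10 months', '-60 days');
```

18

First apply '+10 months', '-60 days': 1993-08-31 → 1994-05-02.
1994-05-02 is a Monday. SQLite's %W counts Mondays since the year started; the result is 18.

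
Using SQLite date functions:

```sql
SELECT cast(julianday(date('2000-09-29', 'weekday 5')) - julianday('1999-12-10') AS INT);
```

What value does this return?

`weekday 5` advances to the next Friday; 2000-09-29 is already a Friday, so it stays at 2000-09-29.
21 days remain in December 1999 after the 10th (31 − 10).
Full months from January 2000 through August 2000 contribute their day counts.
Then 29 days into September 2000.
Total: 21 + 31 + 29 + 31 + 30 + 31 + 30 + 31 + 31 + 29 = 294.

294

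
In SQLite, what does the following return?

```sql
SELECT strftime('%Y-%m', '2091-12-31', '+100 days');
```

First apply '+100 days': 2091-12-31 → 2092-04-09.
`%Y-%m` extracts the year-month: 2092-04.

2092-04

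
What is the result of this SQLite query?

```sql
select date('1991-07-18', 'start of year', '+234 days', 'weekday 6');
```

`start of year` rewinds 1991-07-18 to 1991-01-01.
Applying '+234 days' to 1991-01-01: counting 234 days forward gives 1991-08-23.
`weekday 6` advances to the next Saturday; 1991-08-23 is a Friday, so it moves forward to 1991-08-24.

1991-08-24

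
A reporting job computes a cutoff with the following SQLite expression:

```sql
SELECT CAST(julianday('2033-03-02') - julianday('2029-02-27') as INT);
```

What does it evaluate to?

1 day remains in February 2029 after the 27th (28 − 27).
Full months from March 2029 through February 2033 contribute their day counts.
Then 2 days into March 2033.
Total: 1 + 31 + 30 + 31 + 30 + 31 + 31 + 30 + 31 + 30 + 31 + 31 + 28 + 31 + 30 + 31 + 30 + 31 + 31 + 30 + 31 + 30 + 31 + 31 + 28 + 31 + 30 + 31 + 30 + 31 + 31 + 30 + 31 + 30 + 31 + 31 + 29 + 31 + 30 + 31 + 30 + 31 + 31 + 30 + 31 + 30 + 31 + 31 + 28 + 2 = 1464.

1464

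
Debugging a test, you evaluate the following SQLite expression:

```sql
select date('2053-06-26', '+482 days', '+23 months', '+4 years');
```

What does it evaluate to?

2060-09-21

Applying '+482 days' to 2053-06-26: counting 482 days forward gives 2054-10-21.
Adding +23 months to 2054-10-21 gives 2056-09-21.
Adding +4 years to 2056-09-21 gives 2060-09-21.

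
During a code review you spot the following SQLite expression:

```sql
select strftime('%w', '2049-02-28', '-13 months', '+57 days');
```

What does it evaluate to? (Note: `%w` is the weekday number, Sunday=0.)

3

First apply '-13 months', '+57 days': 2049-02-28 → 2048-03-25.
2048-03-25 is a Wednesday; with Sunday=0 that is 3.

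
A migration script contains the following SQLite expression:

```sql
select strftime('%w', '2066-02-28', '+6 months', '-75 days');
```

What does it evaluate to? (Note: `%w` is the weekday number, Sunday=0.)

1

First apply '+6 months', '-75 days': 2066-02-28 → 2066-06-14.
2066-06-14 is a Monday; with Sunday=0 that is 1.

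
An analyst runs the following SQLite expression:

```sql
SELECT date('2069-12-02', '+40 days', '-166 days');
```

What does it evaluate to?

December 2069 has 31 days; 29 remain after the 2nd, so 30 days reach 2070-01-01.
Advancing 10 more days within January lands on 2070-01-11.
Applying '-166 days' to 2070-01-11: counting 166 days back gives 2069-07-29.

2069-07-29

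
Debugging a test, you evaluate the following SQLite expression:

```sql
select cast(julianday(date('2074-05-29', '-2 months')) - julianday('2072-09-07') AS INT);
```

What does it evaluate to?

Adding -2 months to 2074-05-29 gives 2074-03-29.
23 days remain in September 2072 after the 7th (30 − 7).
Full months from October 2072 through February 2074 contribute their day counts.
Then 29 days into March 2074.
Total: 23 + 31 + 30 + 31 + 31 + 28 + 31 + 30 + 31 + 30 + 31 + 31 + 30 + 31 + 30 + 31 + 31 + 28 + 29 = 568.

568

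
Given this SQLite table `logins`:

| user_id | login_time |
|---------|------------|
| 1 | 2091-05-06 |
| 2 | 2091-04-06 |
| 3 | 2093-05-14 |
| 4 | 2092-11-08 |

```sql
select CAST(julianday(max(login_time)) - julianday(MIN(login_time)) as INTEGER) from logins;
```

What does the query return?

769

MIN = 2091-04-06, MAX = 2093-05-14.
24 days remain in April 2091 after the 6th (30 − 6).
Full months from May 2091 through April 2093 contribute their day counts.
Then 14 days into May 2093.
Total: 24 + 31 + 30 + 31 + 31 + 30 + 31 + 30 + 31 + 31 + 29 + 31 + 30 + 31 + 30 + 31 + 31 + 30 + 31 + 30 + 31 + 31 + 28 + 31 + 30 + 14 = 769.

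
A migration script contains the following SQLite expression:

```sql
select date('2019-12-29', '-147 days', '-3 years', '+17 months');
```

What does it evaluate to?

2018-01-04

Applying '-147 days' to 2019-12-29: counting 147 days back gives 2019-08-04.
Adding -3 years to 2019-08-04 gives 2016-08-04.
Adding +17 months to 2016-08-04 gives 2018-01-04.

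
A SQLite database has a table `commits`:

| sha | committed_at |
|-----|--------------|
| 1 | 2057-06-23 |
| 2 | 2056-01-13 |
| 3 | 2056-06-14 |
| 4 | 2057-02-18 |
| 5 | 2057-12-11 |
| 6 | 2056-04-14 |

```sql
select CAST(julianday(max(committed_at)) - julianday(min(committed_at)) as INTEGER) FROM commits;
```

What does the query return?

MIN = 2056-01-13, MAX = 2057-12-11.
18 days remain in January 2056 after the 13th (31 − 13).
Full months from February 2056 through November 2057 contribute their day counts.
Then 11 days into December 2057.
Total: 18 + 29 + 31 + 30 + 31 + 30 + 31 + 31 + 30 + 31 + 30 + 31 + 31 + 28 + 31 + 30 + 31 + 30 + 31 + 31 + 30 + 31 + 30 + 11 = 698.

698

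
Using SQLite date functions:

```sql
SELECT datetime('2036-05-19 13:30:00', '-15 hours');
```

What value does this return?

-15 hours from 2036-05-19 13:30:00 is 2036-05-18 22:30:00 (crosses midnight).

2036-05-18 22:30:00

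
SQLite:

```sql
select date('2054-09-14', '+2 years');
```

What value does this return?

2056-09-14

Adding +2 years to 2054-09-14 gives 2056-09-14.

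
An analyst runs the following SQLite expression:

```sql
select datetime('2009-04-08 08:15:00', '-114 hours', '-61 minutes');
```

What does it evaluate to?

2009-04-03 13:14:00

-114 hours from 2009-04-08 08:15:00 is 2009-04-03 14:15:00 (crosses midnight).
61 minutes = 1h 1m; -61 minutes from 2009-04-03 14:15:00 is 2009-04-03 13:14:00.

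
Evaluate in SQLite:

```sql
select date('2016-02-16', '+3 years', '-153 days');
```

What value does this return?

Adding +3 years to 2016-02-16 gives 2019-02-16.
Applying '-153 days' to 2019-02-16: counting 153 days back gives 2018-09-16.

2018-09-16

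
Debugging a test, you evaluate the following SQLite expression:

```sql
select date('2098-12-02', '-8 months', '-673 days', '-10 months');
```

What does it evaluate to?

2095-07-29

Adding -8 months to 2098-12-02 gives 2098-04-02.
Applying '-673 days' to 2098-04-02: counting 673 days back gives 2096-05-29.
Adding -10 months to 2096-05-29 gives 2095-07-29.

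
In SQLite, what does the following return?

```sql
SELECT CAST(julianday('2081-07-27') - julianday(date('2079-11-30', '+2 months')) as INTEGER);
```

544

Adding +2 months to 2079-11-30 gives 2080-01-30.
1 day remains in January 2080 after the 30th (31 − 30).
Full months from February 2080 through June 2081 contribute their day counts.
Then 27 days into July 2081.
Total: 1 + 29 + 31 + 30 + 31 + 30 + 31 + 31 + 30 + 31 + 30 + 31 + 31 + 28 + 31 + 30 + 31 + 30 + 27 = 544.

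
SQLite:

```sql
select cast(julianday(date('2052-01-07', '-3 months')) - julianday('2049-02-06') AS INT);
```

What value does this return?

973

Adding -3 months to 2052-01-07 gives 2051-10-07.
22 days remain in February 2049 after the 6th (28 − 6).
Full months from March 2049 through September 2051 contribute their day counts.
Then 7 days into October 2051.
Total: 22 + 31 + 30 + 31 + 30 + 31 + 31 + 30 + 31 + 30 + 31 + 31 + 28 + 31 + 30 + 31 + 30 + 31 + 31 + 30 + 31 + 30 + 31 + 31 + 28 + 31 + 30 + 31 + 30 + 31 + 31 + 30 + 7 = 973.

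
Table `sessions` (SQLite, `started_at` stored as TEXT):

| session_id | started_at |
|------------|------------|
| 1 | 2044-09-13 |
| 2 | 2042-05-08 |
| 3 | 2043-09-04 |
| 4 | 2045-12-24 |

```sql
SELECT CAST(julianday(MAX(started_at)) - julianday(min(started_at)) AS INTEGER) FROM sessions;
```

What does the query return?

MIN = 2042-05-08, MAX = 2045-12-24.
23 days remain in May 2042 after the 8th (31 − 8).
Full months from June 2042 through November 2045 contribute their day counts.
Then 24 days into December 2045.
Total: 23 + 30 + 31 + 31 + 30 + 31 + 30 + 31 + 31 + 28 + 31 + 30 + 31 + 30 + 31 + 31 + 30 + 31 + 30 + 31 + 31 + 29 + 31 + 30 + 31 + 30 + 31 + 31 + 30 + 31 + 30 + 31 + 31 + 28 + 31 + 30 + 31 + 30 + 31 + 31 + 30 + 31 + 30 + 24 = 1326.

1326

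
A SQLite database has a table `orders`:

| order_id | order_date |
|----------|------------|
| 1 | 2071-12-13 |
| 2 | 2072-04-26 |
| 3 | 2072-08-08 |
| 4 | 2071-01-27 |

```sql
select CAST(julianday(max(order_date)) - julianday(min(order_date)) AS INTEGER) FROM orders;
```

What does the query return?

559

MIN = 2071-01-27, MAX = 2072-08-08.
4 days remain in January 2071 after the 27th (31 − 27).
Full months from February 2071 through July 2072 contribute their day counts.
Then 8 days into August 2072.
Total: 4 + 28 + 31 + 30 + 31 + 30 + 31 + 31 + 30 + 31 + 30 + 31 + 31 + 29 + 31 + 30 + 31 + 30 + 31 + 8 = 559.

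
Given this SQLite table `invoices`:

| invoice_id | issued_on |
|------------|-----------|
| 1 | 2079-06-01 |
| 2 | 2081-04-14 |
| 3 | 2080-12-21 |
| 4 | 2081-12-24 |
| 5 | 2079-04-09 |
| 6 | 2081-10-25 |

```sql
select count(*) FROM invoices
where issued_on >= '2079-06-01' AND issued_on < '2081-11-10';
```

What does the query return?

4

Rows in [2079-06-01, 2081-11-10): 2079-06-01, 2081-04-14, 2080-12-21, 2081-10-25 → 4 rows.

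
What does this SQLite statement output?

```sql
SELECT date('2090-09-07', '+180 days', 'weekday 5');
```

2091-03-09

Applying '+180 days' to 2090-09-07: counting 180 days forward gives 2091-03-06.
`weekday 5` advances to the next Friday; 2091-03-06 is a Tuesday, so it moves forward to 2091-03-09.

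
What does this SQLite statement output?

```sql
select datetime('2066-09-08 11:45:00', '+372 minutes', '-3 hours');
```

2066-09-08 14:57:00

372 minutes = 6h 12m; +372 minutes from 2066-09-08 11:45:00 is 2066-09-08 17:57:00.
-3 hours from 2066-09-08 17:57:00 is 2066-09-08 14:57:00.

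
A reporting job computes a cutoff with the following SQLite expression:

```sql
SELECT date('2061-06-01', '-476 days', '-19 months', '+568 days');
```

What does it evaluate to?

2060-01-30

Applying '-476 days' to 2061-06-01: counting 476 days back gives 2060-02-11.
Adding -19 months to 2060-02-11 gives 2058-07-11.
Applying '+568 days' to 2058-07-11: counting 568 days forward gives 2060-01-30.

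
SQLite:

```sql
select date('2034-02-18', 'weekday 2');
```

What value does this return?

2034-02-21

`weekday 2` advances to the next Tuesday; 2034-02-18 is a Saturday, so it moves forward to 2034-02-21.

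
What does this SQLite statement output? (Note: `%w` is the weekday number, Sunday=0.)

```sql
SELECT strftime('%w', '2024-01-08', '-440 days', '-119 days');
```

2

First apply '-440 days', '-119 days': 2024-01-08 → 2022-06-28.
2022-06-28 is a Tuesday; with Sunday=0 that is 2.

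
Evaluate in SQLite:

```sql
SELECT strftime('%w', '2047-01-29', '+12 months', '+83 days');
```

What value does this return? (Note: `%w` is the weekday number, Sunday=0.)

First apply '+12 months', '+83 days': 2047-01-29 → 2048-04-21.
2048-04-21 is a Tuesday; with Sunday=0 that is 2.

2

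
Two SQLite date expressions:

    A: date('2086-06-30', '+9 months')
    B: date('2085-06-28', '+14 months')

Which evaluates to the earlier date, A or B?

B

A = 2087-03-30.
B = 2086-08-28.
B is earlier.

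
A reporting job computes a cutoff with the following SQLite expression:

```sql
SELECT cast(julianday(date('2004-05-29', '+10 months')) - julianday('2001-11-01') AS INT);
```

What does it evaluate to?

1244

Adding +10 months to 2004-05-29 gives 2005-03-29.
29 days remain in November 2001 after the 1st (30 − 1).
Full months from December 2001 through February 2005 contribute their day counts.
Then 29 days into March 2005.
Total: 29 + 31 + 31 + 28 + 31 + 30 + 31 + 30 + 31 + 31 + 30 + 31 + 30 + 31 + 31 + 28 + 31 + 30 + 31 + 30 + 31 + 31 + 30 + 31 + 30 + 31 + 31 + 29 + 31 + 30 + 31 + 30 + 31 + 31 + 30 + 31 + 30 + 31 + 31 + 28 + 29 = 1244.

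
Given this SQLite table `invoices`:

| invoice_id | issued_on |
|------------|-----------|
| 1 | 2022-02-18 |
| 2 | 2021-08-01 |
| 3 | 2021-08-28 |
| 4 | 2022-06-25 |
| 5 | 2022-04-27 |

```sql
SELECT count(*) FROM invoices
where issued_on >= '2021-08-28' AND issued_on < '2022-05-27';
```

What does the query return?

3

Rows in [2021-08-28, 2022-05-27): 2022-02-18, 2021-08-28, 2022-04-27 → 3 rows.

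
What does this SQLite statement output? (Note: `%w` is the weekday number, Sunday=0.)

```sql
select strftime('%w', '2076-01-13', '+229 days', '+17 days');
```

First apply '+229 days', '+17 days': 2076-01-13 → 2076-09-15.
2076-09-15 is a Tuesday; with Sunday=0 that is 2.

2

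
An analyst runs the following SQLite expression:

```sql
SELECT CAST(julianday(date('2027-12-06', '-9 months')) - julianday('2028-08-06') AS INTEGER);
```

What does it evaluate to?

-519

Adding -9 months to 2027-12-06 gives 2027-03-06.
25 days remain in March 2027 after the 6th (31 − 6).
Full months from April 2027 through July 2028 contribute their day counts.
Then 6 days into August 2028.
Total: 25 + 30 + 31 + 30 + 31 + 31 + 30 + 31 + 30 + 31 + 31 + 29 + 31 + 30 + 31 + 30 + 31 + 6 = 519.
The subtraction is earlier − later, so the result is −519 → -519.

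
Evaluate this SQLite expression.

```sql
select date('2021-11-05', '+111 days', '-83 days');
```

Applying '+111 days' to 2021-11-05: counting 111 days forward gives 2022-02-24.
Applying '-83 days' to 2022-02-24: counting 83 days back gives 2021-12-03.

2021-12-03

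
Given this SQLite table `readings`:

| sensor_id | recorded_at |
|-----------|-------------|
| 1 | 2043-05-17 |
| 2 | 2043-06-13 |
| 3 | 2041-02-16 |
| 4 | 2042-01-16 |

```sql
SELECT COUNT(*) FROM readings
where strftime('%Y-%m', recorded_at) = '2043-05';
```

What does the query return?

1

Rows with year-month 2043-05: 2043-05-17 → 1.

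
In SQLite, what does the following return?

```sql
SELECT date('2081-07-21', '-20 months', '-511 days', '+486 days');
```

Adding -20 months to 2081-07-21 gives 2079-11-21.
Applying '-511 days' to 2079-11-21: counting 511 days back gives 2078-06-28.
Applying '+486 days' to 2078-06-28: counting 486 days forward gives 2079-10-27.

2079-10-27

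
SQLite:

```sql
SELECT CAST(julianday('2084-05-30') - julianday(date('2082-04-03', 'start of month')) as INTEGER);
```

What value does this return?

`start of month` rewinds 2082-04-03 to 2082-04-01.
29 days remain in April 2082 after the 1st (30 − 1).
Full months from May 2082 through April 2084 contribute their day counts.
Then 30 days into May 2084.
Total: 29 + 31 + 30 + 31 + 31 + 30 + 31 + 30 + 31 + 31 + 28 + 31 + 30 + 31 + 30 + 31 + 31 + 30 + 31 + 30 + 31 + 31 + 29 + 31 + 30 + 30 = 790.

790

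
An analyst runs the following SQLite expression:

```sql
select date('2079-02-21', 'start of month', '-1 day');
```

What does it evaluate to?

`start of month` rewinds 2079-02-21 to 2079-02-01.
Going back 1 day from 2079-02-01 reaches 2079-01-31 (last day of January, 31 days).

2079-01-31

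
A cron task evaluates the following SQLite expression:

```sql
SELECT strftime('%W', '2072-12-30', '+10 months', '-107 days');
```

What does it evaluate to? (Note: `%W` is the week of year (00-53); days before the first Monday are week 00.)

First apply '+10 months', '-107 days': 2072-12-30 → 2073-07-15.
2073-07-15 is a Saturday. SQLite's %W counts Mondays since the year started; the result is 28.

28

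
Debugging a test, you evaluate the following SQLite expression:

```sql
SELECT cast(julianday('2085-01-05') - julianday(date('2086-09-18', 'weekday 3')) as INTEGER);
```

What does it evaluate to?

`weekday 3` advances to the next Wednesday; 2086-09-18 is already a Wednesday, so it stays at 2086-09-18.
26 days remain in January 2085 after the 5th (31 − 5).
Full months from February 2085 through August 2086 contribute their day counts.
Then 18 days into September 2086.
Total: 26 + 28 + 31 + 30 + 31 + 30 + 31 + 31 + 30 + 31 + 30 + 31 + 31 + 28 + 31 + 30 + 31 + 30 + 31 + 31 + 18 = 621.
The subtraction is earlier − later, so the result is −621 → -621.

-621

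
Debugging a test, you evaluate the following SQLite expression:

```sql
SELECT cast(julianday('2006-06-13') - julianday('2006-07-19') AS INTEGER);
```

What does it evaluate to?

17 days remain in June 2006 after the 13th (30 − 13).
Then 19 days into July 2006.
Total: 17 + 19 = 36.
The subtraction is earlier − later, so the result is −36 → -36.

-36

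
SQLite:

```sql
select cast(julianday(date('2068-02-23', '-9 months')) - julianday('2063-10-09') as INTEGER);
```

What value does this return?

Adding -9 months to 2068-02-23 gives 2067-05-23.
22 days remain in October 2063 after the 9th (31 − 9).
Full months from November 2063 through April 2067 contribute their day counts.
Then 23 days into May 2067.
Total: 22 + 30 + 31 + 31 + 29 + 31 + 30 + 31 + 30 + 31 + 31 + 30 + 31 + 30 + 31 + 31 + 28 + 31 + 30 + 31 + 30 + 31 + 31 + 30 + 31 + 30 + 31 + 31 + 28 + 31 + 30 + 31 + 30 + 31 + 31 + 30 + 31 + 30 + 31 + 31 + 28 + 31 + 30 + 23 = 1322.

1322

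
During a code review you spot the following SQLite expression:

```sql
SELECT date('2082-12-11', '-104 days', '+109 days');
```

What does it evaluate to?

Applying '-104 days' to 2082-12-11: counting 104 days back gives 2082-08-29.
Applying '+109 days' to 2082-08-29: counting 109 days forward gives 2082-12-16.

2082-12-16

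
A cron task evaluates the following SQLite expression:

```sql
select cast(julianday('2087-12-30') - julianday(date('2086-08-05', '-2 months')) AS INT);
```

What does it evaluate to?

Adding -2 months to 2086-08-05 gives 2086-06-05.
25 days remain in June 2086 after the 5th (30 − 5).
Full months from July 2086 through November 2087 contribute their day counts.
Then 30 days into December 2087.
Total: 25 + 31 + 31 + 30 + 31 + 30 + 31 + 31 + 28 + 31 + 30 + 31 + 30 + 31 + 31 + 30 + 31 + 30 + 30 = 573.

573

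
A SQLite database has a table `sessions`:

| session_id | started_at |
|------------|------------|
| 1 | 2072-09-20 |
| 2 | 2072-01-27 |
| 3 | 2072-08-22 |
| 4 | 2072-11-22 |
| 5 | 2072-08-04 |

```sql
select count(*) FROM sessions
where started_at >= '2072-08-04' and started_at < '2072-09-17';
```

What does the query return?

Rows in [2072-08-04, 2072-09-17): 2072-08-22, 2072-08-04 → 2 rows.

2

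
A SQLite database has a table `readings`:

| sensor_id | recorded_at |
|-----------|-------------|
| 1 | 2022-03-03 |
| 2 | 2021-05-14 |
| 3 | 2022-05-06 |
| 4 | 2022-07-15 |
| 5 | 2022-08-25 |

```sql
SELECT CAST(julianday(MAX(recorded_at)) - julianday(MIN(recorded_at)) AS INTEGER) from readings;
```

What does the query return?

MIN = 2021-05-14, MAX = 2022-08-25.
17 days remain in May 2021 after the 14th (31 − 14).
Full months from June 2021 through July 2022 contribute their day counts.
Then 25 days into August 2022.
Total: 17 + 30 + 31 + 31 + 30 + 31 + 30 + 31 + 31 + 28 + 31 + 30 + 31 + 30 + 31 + 25 = 468.

468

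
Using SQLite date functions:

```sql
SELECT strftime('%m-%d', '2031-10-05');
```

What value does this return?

`%m-%d` extracts the month-day: 10-05.

10-05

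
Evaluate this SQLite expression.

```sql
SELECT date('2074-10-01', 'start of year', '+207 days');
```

2074-07-27

`start of year` rewinds 2074-10-01 to 2074-01-01.
Applying '+207 days' to 2074-01-01: counting 207 days forward gives 2074-07-27.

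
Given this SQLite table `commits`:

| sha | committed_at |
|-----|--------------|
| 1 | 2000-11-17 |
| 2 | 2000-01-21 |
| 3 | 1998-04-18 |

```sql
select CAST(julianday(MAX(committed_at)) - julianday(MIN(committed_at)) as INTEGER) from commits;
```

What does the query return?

MIN = 1998-04-18, MAX = 2000-11-17.
12 days remain in April 1998 after the 18th (30 − 18).
Full months from May 1998 through October 2000 contribute their day counts.
Then 17 days into November 2000.
Total: 12 + 31 + 30 + 31 + 31 + 30 + 31 + 30 + 31 + 31 + 28 + 31 + 30 + 31 + 30 + 31 + 31 + 30 + 31 + 30 + 31 + 31 + 29 + 31 + 30 + 31 + 30 + 31 + 31 + 30 + 31 + 17 = 944.

944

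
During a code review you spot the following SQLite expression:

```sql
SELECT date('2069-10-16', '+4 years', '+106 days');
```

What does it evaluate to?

2074-01-30

Adding +4 years to 2069-10-16 gives 2073-10-16.
Applying '+106 days' to 2073-10-16: counting 106 days forward gives 2074-01-30.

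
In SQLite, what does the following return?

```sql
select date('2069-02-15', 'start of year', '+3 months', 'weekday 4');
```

2069-04-04

`start of year` rewinds 2069-02-15 to 2069-01-01.
Adding +3 months to 2069-01-01 gives 2069-04-01.
`weekday 4` advances to the next Thursday; 2069-04-01 is a Monday, so it moves forward to 2069-04-04.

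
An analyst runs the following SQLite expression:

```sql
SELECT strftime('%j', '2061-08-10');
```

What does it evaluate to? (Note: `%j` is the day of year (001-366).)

222

Day-of-year for 2061-08-10: days since 2061-01-01 inclusive = 222, zero-padded to 222.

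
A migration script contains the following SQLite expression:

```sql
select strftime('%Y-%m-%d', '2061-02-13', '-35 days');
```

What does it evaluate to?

First apply '-35 days': 2061-02-13 → 2061-01-09.
`%Y-%m-%d` extracts the ISO date: 2061-01-09.

2061-01-09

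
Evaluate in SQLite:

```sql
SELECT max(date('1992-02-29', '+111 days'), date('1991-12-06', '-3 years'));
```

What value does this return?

1992-06-19

date('1992-02-29', '+111 days') → 1992-06-19.
date('1991-12-06', '-3 years') → 1988-12-06.
Later of the two is 1992-06-19.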